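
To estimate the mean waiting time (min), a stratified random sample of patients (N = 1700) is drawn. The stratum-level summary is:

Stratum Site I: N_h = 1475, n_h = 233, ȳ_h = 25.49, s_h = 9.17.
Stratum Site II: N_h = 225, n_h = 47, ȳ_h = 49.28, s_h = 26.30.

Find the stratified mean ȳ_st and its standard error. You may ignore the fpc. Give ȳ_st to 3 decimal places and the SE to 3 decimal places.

ȳ_st ≈ 28.639, SE ≈ 0.728

ȳ_st = Σ W_h ȳ_h = (1475·25.49 + 225·49.28)/1700 = 28.63868
V̂(ȳ_st) = Σ W_h² s_h²/n_h, with W_h = N_h/N and N = 1700:
  stratum Site I: (1475/1700)²·9.17²/233 = 0.271687
  stratum Site II: (225/1700)²·26.30²/47 = 0.257799
V̂(ȳ_st) = 0.529486
SE(ȳ_st) = √0.529486 = 0.727658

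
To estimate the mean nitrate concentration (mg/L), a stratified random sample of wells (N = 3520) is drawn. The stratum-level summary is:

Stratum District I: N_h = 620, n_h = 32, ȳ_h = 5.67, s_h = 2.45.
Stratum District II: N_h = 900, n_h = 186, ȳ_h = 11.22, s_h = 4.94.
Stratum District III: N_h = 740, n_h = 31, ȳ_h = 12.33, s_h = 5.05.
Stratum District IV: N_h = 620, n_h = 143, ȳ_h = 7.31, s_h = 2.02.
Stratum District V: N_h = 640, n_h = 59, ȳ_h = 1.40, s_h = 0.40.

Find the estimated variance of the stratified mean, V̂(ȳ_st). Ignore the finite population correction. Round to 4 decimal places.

V̂(ȳ_st) ≈ 0.0517

V̂(ȳ_st) = Σ W_h² s_h²/n_h, with W_h = N_h/N and N = 3520:
  stratum District I: (620/3520)²·2.45²/32 = 0.00581943
  stratum District II: (900/3520)²·4.94²/186 = 0.0085771
  stratum District III: (740/3520)²·5.05²/31 = 0.0363579
  stratum District IV: (620/3520)²·2.02²/143 = 0.000885248
  stratum District V: (640/3520)²·0.40²/59 = 8.96484e-05
V̂(ȳ_st) = 0.0517294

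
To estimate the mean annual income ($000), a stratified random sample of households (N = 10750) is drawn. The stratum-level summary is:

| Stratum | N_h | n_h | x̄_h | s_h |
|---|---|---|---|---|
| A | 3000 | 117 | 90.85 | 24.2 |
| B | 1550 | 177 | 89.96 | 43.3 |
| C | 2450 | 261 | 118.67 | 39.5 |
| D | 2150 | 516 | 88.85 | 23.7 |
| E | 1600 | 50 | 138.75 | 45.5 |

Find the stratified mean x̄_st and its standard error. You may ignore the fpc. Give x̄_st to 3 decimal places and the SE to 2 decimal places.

x̄_st ≈ 103.791, SE ≈ 1.37

x̄_st = Σ W_h x̄_h = (3000·90.85 + 1550·89.96 + 2450·118.67 + 2150·88.85 + 1600·138.75)/10750 = 103.79135
V̂(x̄_st) = Σ W_h² s_h²/n_h, with W_h = N_h/N and N = 10750:
  stratum A: (3000/10750)²·24.2²/117 = 0.389826
  stratum B: (1550/10750)²·43.3²/177 = 0.220216
  stratum C: (2450/10750)²·39.5²/261 = 0.310505
  stratum D: (2150/10750)²·23.7²/516 = 0.0435419
  stratum E: (1600/10750)²·45.5²/50 = 0.917225
V̂(x̄_st) = 1.88131
SE(x̄_st) = √1.88131 = 1.37161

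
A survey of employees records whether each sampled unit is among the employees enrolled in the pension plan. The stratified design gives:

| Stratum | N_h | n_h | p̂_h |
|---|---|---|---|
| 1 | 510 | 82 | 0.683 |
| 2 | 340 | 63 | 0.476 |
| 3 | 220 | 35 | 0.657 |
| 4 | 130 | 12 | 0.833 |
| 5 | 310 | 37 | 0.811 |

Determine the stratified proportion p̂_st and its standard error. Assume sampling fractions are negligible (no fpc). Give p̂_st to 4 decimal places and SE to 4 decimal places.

p̂_st ≈ 0.6718, SE ≈ 0.0304

N = 1510; stratum weights W_h = N_h/N.
p̂_st = Σ W_h p̂_h = (510·0.683 + 340·0.476 + 220·0.657 + 130·0.833 + 310·0.811)/1510 = 0.67179
V̂(p̂_st) = Σ W_h² p̂_h(1−p̂_h)/(n_h−1):
  stratum 1: (510/1510)²·0.683·0.317/81 = 0.000304917
  stratum 2: (340/1510)²·0.476·0.524/62 = 0.000203963
  stratum 3: (220/1510)²·0.657·0.343/34 = 0.000140693
  stratum 4: (130/1510)²·0.833·0.167/11 = 9.3735e-05
  stratum 5: (310/1510)²·0.811·0.189/36 = 0.000179453
V̂(p̂_st) = 0.00092276; SE = √V̂ = 0.030377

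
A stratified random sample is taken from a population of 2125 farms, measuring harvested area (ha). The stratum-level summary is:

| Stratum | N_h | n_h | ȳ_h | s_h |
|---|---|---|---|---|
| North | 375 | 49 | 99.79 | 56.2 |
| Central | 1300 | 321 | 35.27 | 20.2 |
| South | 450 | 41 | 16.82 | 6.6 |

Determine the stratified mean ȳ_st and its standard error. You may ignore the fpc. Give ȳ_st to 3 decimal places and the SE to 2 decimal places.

ȳ_st ≈ 42.749, SE ≈ 1.59

ȳ_st = Σ W_h ȳ_h = (375·99.79 + 1300·35.27 + 450·16.82)/2125 = 42.74882
V̂(ȳ_st) = Σ W_h² s_h²/n_h, with W_h = N_h/N and N = 2125:
  stratum North: (375/2125)²·56.2²/49 = 2.00734
  stratum Central: (1300/2125)²·20.2²/321 = 0.475737
  stratum South: (450/2125)²·6.6²/41 = 0.0476443
V̂(ȳ_st) = 2.53072
SE(ȳ_st) = √2.53072 = 1.59082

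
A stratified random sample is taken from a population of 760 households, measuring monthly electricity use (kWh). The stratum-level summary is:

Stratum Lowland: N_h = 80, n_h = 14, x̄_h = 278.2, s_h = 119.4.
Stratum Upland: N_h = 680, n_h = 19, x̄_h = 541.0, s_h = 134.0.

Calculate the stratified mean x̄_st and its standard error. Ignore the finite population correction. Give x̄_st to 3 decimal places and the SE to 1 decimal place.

x̄_st ≈ 513.337, SE ≈ 27.7

x̄_st = Σ W_h x̄_h = (80·278.2 + 680·541.0)/760 = 513.33684
V̂(x̄_st) = Σ W_h² s_h²/n_h, with W_h = N_h/N and N = 760:
  stratum Lowland: (80/760)²·119.4²/14 = 11.2832
  stratum Upland: (680/760)²·134.0²/19 = 756.566
V̂(x̄_st) = 767.849
SE(x̄_st) = √767.849 = 27.7101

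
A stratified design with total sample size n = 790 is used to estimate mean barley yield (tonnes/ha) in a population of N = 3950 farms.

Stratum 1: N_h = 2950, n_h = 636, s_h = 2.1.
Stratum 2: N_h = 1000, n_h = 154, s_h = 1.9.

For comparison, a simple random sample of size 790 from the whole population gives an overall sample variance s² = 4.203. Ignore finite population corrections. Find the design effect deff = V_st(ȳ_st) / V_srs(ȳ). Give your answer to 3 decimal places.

deff ≈ 1.009

V̂(ȳ_st) = Σ W_h² s_h²/n_h, with W_h = N_h/N and N = 3950:
  stratum 1: (2950/3950)²·2.1²/636 = 0.00386751
  stratum 2: (1000/3950)²·1.9²/154 = 0.00150242
V_st = 0.00536993
V_srs = s²/n = 4.203/790 = 0.00532025
deff = V_st / V_srs = 0.00536993/0.00532025 = 1.0093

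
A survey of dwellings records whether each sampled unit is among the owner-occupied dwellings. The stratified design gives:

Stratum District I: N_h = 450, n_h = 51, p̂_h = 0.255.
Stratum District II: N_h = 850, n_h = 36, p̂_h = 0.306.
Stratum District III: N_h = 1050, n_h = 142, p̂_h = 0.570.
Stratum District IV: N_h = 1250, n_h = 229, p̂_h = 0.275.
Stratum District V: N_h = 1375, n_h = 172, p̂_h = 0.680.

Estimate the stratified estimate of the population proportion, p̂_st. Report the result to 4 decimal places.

N = 4975; stratum weights W_h = N_h/N.
p̂_st = Σ W_h p̂_h = (450·0.255 + 850·0.306 + 1050·0.570 + 1250·0.275 + 1375·0.680)/4975 = 0.45268

p̂_st ≈ 0.4527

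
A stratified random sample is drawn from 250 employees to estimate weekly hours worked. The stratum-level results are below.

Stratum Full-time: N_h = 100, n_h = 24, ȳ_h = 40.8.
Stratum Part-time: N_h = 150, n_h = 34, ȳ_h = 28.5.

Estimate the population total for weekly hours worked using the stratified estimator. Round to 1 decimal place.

τ̂_st = Σ N_h ȳ_h = 100·40.8 + 150·28.5 = 8355.0

τ̂_st ≈ 8355.0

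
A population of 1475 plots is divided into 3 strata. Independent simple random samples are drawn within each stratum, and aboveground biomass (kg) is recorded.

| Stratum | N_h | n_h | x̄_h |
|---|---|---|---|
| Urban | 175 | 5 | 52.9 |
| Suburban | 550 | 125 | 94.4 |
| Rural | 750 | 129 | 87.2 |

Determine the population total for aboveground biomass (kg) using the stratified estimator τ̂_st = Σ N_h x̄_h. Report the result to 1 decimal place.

τ̂_st = Σ N_h x̄_h = 175·52.9 + 550·94.4 + 750·87.2 = 126577.5

τ̂_st ≈ 126577.5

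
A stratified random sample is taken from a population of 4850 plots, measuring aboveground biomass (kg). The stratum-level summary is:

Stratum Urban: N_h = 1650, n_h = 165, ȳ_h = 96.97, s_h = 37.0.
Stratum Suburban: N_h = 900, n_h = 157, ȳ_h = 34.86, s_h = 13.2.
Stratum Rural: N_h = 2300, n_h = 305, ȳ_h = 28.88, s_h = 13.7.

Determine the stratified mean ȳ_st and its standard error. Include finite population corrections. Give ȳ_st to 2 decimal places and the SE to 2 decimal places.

ȳ_st = Σ W_h ȳ_h = (1650·96.97 + 900·34.86 + 2300·28.88)/4850 = 53.15433
V̂(ȳ_st) = Σ W_h² (1 − n_h/N_h) s_h²/n_h, with W_h = N_h/N and N = 4850:
  stratum Urban: (1650/4850)²·(1 − 165/1650)·37.0²/165 = 0.864264
  stratum Suburban: (900/4850)²·(1 − 157/900)·13.2²/157 = 0.0315498
  stratum Rural: (2300/4850)²·(1 − 305/2300)·13.7²/305 = 0.120041
V̂(ȳ_st) = 1.01585
SE(ȳ_st) = √1.01585 = 1.0079

ȳ_st ≈ 53.15, SE ≈ 1.01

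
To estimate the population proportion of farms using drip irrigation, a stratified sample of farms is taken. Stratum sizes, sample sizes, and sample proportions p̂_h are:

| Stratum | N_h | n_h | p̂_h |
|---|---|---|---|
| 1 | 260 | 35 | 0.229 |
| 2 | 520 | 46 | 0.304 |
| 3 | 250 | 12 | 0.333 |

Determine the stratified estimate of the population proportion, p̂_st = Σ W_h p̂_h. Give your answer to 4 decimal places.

N = 1030; stratum weights W_h = N_h/N.
p̂_st = Σ W_h p̂_h = (260·0.229 + 520·0.304 + 250·0.333)/1030 = 0.29211

p̂_st ≈ 0.2921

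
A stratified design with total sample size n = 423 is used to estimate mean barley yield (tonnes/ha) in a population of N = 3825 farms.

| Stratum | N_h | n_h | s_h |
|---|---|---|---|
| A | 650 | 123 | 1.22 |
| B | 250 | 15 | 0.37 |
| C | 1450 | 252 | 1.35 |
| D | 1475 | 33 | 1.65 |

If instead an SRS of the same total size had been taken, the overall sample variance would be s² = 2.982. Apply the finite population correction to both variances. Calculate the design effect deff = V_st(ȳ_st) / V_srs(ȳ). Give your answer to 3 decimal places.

deff ≈ 2.101

V̂(ȳ_st) = Σ W_h² (1 − n_h/N_h) s_h²/n_h, with W_h = N_h/N and N = 3825:
  stratum A: (650/3825)²·(1 − 123/650)·1.22²/123 = 0.000283319
  stratum B: (250/3825)²·(1 − 15/250)·0.37²/15 = 3.66486e-05
  stratum C: (1450/3825)²·(1 − 252/1450)·1.35²/252 = 0.000858675
  stratum D: (1475/3825)²·(1 − 33/1475)·1.65²/33 = 0.0119936
V_st = 0.0131722
V_srs = (1 − 423/3825)·2.982/423 = 0.00627004
deff = V_st / V_srs = 0.0131722/0.00627004 = 2.1008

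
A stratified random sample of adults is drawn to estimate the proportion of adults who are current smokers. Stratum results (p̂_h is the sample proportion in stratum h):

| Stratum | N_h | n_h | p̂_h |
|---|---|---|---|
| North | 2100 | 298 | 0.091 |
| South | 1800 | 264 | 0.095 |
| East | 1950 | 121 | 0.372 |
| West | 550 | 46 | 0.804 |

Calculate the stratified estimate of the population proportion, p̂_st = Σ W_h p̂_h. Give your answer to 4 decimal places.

N = 6400; stratum weights W_h = N_h/N.
p̂_st = Σ W_h p̂_h = (2100·0.091 + 1800·0.095 + 1950·0.372 + 550·0.804)/6400 = 0.23902

p̂_st ≈ 0.2390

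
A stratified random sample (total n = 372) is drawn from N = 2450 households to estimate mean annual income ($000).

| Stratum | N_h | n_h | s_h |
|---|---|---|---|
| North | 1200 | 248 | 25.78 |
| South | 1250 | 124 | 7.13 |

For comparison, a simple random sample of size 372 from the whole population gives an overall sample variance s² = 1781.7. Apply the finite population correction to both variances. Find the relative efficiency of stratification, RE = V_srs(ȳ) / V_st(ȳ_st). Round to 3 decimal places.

V̂(ȳ_st) = Σ W_h² (1 − n_h/N_h) s_h²/n_h, with W_h = N_h/N and N = 2450:
  stratum North: (1200/2450)²·(1 − 248/1200)·25.78²/248 = 0.510035
  stratum South: (1250/2450)²·(1 − 124/1250)·7.13²/124 = 0.0961332
V_st = 0.606168
V_srs = (1 − 372/2450)·1781.7/372 = 4.06229
Relative efficiency = V_srs / V_st = 4.06229/0.606168 = 6.7016

RE ≈ 6.702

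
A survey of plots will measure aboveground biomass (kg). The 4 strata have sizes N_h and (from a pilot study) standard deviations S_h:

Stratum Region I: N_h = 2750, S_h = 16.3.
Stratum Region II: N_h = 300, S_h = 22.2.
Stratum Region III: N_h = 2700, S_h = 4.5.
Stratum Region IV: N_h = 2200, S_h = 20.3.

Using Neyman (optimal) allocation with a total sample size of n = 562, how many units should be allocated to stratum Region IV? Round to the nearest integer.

Neyman allocation: n_h = n · N_h S_h / Σ N_i S_i, with n = 562.
  stratum Region I: N_h·S_h = 2750·16.3 = 44825.00
  stratum Region II: N_h·S_h = 300·22.2 = 6660.00
  stratum Region III: N_h·S_h = 2700·4.5 = 12150.00
  stratum Region IV: N_h·S_h = 2200·20.3 = 44660.00
Σ N_h S_h = 108295.00
n for stratum Region IV = 562·44660.00/108295.00 = 231.764 → 232

232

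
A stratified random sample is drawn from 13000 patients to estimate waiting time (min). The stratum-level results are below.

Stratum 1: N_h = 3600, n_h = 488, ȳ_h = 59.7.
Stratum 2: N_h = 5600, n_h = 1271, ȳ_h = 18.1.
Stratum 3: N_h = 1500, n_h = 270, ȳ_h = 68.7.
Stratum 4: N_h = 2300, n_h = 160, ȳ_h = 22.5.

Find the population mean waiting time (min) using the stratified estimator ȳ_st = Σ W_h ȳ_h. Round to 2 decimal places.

ȳ_st ≈ 36.24

N = Σ N_h = 13000. Stratum weights W_h = N_h/N.
ȳ_st = (3600·59.7 + 5600·18.1 + 1500·68.7 + 2300·22.5) / 13000 = 36.2369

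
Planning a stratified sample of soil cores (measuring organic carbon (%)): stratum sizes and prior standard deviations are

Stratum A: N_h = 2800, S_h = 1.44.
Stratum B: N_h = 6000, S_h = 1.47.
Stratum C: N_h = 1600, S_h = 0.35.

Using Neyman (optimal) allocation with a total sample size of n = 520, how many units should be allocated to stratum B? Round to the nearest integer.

Neyman allocation: n_h = n · N_h S_h / Σ N_i S_i, with n = 520.
  stratum A: N_h·S_h = 2800·1.44 = 4032.00
  stratum B: N_h·S_h = 6000·1.47 = 8820.00
  stratum C: N_h·S_h = 1600·0.35 = 560.00
Σ N_h S_h = 13412.00
n for stratum B = 520·8820.00/13412.00 = 341.962 → 342

342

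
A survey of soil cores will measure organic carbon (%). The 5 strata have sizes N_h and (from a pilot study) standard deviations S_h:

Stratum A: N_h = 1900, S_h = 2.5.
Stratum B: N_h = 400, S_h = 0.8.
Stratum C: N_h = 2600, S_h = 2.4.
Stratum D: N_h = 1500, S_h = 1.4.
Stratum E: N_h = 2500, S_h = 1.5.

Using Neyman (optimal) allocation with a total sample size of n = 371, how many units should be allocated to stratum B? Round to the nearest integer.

7

Neyman allocation: n_h = n · N_h S_h / Σ N_i S_i, with n = 371.
  stratum A: N_h·S_h = 1900·2.5 = 4750.00
  stratum B: N_h·S_h = 400·0.8 = 320.00
  stratum C: N_h·S_h = 2600·2.4 = 6240.00
  stratum D: N_h·S_h = 1500·1.4 = 2100.00
  stratum E: N_h·S_h = 2500·1.5 = 3750.00
Σ N_h S_h = 17160.00
n for stratum B = 371·320.00/17160.00 = 6.918 → 7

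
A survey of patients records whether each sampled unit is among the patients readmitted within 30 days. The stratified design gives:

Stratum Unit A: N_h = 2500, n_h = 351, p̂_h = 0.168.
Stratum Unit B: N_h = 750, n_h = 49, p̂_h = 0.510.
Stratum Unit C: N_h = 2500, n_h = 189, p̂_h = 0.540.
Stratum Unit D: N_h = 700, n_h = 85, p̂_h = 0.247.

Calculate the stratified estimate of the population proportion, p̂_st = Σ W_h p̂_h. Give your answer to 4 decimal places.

p̂_st ≈ 0.3605

N = 6450; stratum weights W_h = N_h/N.
p̂_st = Σ W_h p̂_h = (2500·0.168 + 750·0.510 + 2500·0.540 + 700·0.247)/6450 = 0.36053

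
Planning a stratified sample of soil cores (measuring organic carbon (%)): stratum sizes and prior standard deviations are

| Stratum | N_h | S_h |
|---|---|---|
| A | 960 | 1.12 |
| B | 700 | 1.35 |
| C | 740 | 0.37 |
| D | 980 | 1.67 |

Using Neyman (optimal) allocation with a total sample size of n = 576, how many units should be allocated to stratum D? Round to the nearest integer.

240

Neyman allocation: n_h = n · N_h S_h / Σ N_i S_i, with n = 576.
  stratum A: N_h·S_h = 960·1.12 = 1075.20
  stratum B: N_h·S_h = 700·1.35 = 945.00
  stratum C: N_h·S_h = 740·0.37 = 273.80
  stratum D: N_h·S_h = 980·1.67 = 1636.60
Σ N_h S_h = 3930.60
n for stratum D = 576·1636.60/3930.60 = 239.831 → 240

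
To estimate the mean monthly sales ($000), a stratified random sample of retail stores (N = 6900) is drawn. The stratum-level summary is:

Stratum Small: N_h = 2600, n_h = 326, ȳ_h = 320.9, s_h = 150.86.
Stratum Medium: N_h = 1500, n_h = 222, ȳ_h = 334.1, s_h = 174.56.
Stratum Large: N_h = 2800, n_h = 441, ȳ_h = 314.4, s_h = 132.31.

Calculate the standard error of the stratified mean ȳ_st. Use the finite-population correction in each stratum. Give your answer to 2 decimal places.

V̂(ȳ_st) = Σ W_h² (1 − n_h/N_h) s_h²/n_h, with W_h = N_h/N and N = 6900:
  stratum Small: (2600/6900)²·(1 − 326/2600)·150.86²/326 = 8.66954
  stratum Medium: (1500/6900)²·(1 − 222/1500)·174.56²/222 = 5.52663
  stratum Large: (2800/6900)²·(1 − 441/2800)·132.31²/441 = 5.50725
V̂(ȳ_st) = 19.7034
SE(ȳ_st) = √19.7034 = 4.43885

SE(ȳ_st) ≈ 4.44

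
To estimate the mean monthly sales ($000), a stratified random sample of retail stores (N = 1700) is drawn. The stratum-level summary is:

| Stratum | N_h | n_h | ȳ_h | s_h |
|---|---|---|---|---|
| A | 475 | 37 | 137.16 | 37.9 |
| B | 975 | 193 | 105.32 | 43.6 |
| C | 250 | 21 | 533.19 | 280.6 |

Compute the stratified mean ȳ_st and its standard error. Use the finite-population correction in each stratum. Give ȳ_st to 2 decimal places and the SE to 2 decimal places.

ȳ_st ≈ 177.14, SE ≈ 8.93

ȳ_st = Σ W_h ȳ_h = (475·137.16 + 975·105.32 + 250·533.19)/1700 = 177.13853
V̂(ȳ_st) = Σ W_h² (1 − n_h/N_h) s_h²/n_h, with W_h = N_h/N and N = 1700:
  stratum A: (475/1700)²·(1 − 37/475)·37.9²/37 = 2.79477
  stratum B: (975/1700)²·(1 − 193/975)·43.6²/193 = 2.59854
  stratum C: (250/1700)²·(1 − 21/250)·280.6²/21 = 74.2735
V̂(ȳ_st) = 79.6668
SE(ȳ_st) = √79.6668 = 8.92562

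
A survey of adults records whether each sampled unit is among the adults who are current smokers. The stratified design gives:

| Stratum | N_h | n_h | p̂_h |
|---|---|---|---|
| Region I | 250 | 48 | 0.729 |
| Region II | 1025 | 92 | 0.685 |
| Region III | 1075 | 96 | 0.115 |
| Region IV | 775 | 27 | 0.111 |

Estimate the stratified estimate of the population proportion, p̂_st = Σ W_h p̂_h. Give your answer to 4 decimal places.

p̂_st ≈ 0.3501

N = 3125; stratum weights W_h = N_h/N.
p̂_st = Σ W_h p̂_h = (250·0.729 + 1025·0.685 + 1075·0.115 + 775·0.111)/3125 = 0.35009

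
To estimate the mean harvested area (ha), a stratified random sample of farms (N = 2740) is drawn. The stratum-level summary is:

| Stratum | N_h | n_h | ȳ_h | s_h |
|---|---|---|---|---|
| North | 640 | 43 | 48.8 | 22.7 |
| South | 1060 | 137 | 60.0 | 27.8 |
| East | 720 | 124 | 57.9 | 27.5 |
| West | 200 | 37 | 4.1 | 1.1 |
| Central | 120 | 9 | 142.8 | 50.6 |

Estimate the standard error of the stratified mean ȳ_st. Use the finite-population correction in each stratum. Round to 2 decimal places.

SE(ȳ_st) ≈ 1.48

V̂(ȳ_st) = Σ W_h² (1 − n_h/N_h) s_h²/n_h, with W_h = N_h/N and N = 2740:
  stratum North: (640/2740)²·(1 − 43/640)·22.7²/43 = 0.609869
  stratum South: (1060/2740)²·(1 − 137/1060)·27.8²/137 = 0.735149
  stratum East: (720/2740)²·(1 − 124/720)·27.5²/124 = 0.348595
  stratum West: (200/2740)²·(1 − 37/200)·1.1²/37 = 0.000142004
  stratum Central: (120/2740)²·(1 − 9/120)·50.6²/9 = 0.504733
V̂(ȳ_st) = 2.19849
SE(ȳ_st) = √2.19849 = 1.48273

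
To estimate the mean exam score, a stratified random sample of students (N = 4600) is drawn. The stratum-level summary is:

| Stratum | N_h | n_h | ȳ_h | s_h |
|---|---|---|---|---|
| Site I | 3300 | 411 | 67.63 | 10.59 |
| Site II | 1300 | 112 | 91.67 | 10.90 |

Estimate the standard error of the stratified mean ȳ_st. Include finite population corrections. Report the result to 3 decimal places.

V̂(ȳ_st) = Σ W_h² (1 − n_h/N_h) s_h²/n_h, with W_h = N_h/N and N = 4600:
  stratum Site I: (3300/4600)²·(1 − 411/3300)·10.59²/411 = 0.122941
  stratum Site II: (1300/4600)²·(1 − 112/1300)·10.90²/112 = 0.0774246
V̂(ȳ_st) = 0.200365
SE(ȳ_st) = √0.200365 = 0.447622

SE(ȳ_st) ≈ 0.448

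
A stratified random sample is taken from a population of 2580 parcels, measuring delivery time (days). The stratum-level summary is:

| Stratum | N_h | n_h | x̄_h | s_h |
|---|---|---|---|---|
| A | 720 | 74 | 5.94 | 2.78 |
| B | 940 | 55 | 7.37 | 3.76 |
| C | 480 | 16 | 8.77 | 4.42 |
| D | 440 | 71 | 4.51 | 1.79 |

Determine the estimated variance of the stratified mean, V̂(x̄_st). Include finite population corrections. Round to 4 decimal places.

V̂(x̄_st) = Σ W_h² (1 − n_h/N_h) s_h²/n_h, with W_h = N_h/N and N = 2580:
  stratum A: (720/2580)²·(1 − 74/720)·2.78²/74 = 0.00729766
  stratum B: (940/2580)²·(1 − 55/940)·3.76²/55 = 0.0321251
  stratum C: (480/2580)²·(1 − 16/480)·4.42²/16 = 0.0408549
  stratum D: (440/2580)²·(1 − 71/440)·1.79²/71 = 0.00110075
V̂(x̄_st) = 0.0813784

V̂(x̄_st) ≈ 0.0814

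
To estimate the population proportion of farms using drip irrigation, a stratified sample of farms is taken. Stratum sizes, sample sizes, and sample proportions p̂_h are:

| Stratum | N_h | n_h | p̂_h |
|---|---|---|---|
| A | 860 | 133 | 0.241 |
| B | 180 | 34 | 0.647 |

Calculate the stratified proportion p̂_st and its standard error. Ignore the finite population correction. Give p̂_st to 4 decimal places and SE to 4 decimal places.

N = 1040; stratum weights W_h = N_h/N.
p̂_st = Σ W_h p̂_h = (860·0.241 + 180·0.647)/1040 = 0.31127
V̂(p̂_st) = Σ W_h² p̂_h(1−p̂_h)/(n_h−1):
  stratum A: (860/1040)²·0.241·0.759/132 = 0.000947578
  stratum B: (180/1040)²·0.647·0.353/33 = 0.000207321
V̂(p̂_st) = 0.0011549; SE = √V̂ = 0.0339838

p̂_st ≈ 0.3113, SE ≈ 0.0340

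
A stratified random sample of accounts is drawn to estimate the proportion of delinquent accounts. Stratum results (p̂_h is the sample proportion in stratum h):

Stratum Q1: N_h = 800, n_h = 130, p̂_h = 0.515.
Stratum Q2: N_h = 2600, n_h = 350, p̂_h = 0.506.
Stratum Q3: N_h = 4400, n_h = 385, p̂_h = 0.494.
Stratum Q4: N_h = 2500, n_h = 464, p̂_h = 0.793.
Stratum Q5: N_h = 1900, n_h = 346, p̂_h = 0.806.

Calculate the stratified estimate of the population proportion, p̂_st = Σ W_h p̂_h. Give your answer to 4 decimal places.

N = 12200; stratum weights W_h = N_h/N.
p̂_st = Σ W_h p̂_h = (800·0.515 + 2600·0.506 + 4400·0.494 + 2500·0.793 + 1900·0.806)/12200 = 0.60780

p̂_st ≈ 0.6078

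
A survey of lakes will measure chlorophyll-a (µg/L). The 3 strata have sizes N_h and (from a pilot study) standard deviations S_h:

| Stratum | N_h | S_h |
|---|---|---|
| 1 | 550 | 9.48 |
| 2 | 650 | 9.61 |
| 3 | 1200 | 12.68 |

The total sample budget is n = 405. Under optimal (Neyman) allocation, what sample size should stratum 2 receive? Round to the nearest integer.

Neyman allocation: n_h = n · N_h S_h / Σ N_i S_i, with n = 405.
  stratum 1: N_h·S_h = 550·9.48 = 5214.00
  stratum 2: N_h·S_h = 650·9.61 = 6246.50
  stratum 3: N_h·S_h = 1200·12.68 = 15216.00
Σ N_h S_h = 26676.50
n for stratum 2 = 405·6246.50/26676.50 = 94.834 → 95

95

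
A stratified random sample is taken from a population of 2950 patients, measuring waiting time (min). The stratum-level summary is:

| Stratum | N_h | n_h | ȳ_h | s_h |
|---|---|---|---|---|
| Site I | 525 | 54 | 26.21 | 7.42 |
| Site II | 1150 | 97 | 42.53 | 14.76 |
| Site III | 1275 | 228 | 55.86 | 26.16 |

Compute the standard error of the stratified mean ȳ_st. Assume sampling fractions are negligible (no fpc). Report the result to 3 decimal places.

V̂(ȳ_st) = Σ W_h² s_h²/n_h, with W_h = N_h/N and N = 2950:
  stratum Site I: (525/2950)²·7.42²/54 = 0.0322915
  stratum Site II: (1150/2950)²·14.76²/97 = 0.341313
  stratum Site III: (1275/2950)²·26.16²/228 = 0.560682
V̂(ȳ_st) = 0.934287
SE(ȳ_st) = √0.934287 = 0.966585

SE(ȳ_st) ≈ 0.967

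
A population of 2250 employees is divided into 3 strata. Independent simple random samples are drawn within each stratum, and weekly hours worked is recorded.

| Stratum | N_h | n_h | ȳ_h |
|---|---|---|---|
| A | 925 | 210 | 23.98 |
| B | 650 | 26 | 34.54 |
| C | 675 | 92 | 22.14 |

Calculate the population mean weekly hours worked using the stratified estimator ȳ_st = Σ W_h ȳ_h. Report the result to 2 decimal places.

N = Σ N_h = 2250. Stratum weights W_h = N_h/N.
ȳ_st = (925·23.98 + 650·34.54 + 675·22.14) / 2250 = 26.4787

ȳ_st ≈ 26.48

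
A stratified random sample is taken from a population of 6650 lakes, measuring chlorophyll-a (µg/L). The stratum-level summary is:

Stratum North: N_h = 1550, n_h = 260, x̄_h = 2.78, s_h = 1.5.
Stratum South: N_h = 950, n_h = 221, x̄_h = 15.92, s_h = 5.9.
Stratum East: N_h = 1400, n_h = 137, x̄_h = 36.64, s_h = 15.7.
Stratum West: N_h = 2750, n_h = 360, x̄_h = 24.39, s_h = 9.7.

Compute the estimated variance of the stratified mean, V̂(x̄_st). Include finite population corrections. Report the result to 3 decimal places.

V̂(x̄_st) = Σ W_h² (1 − n_h/N_h) s_h²/n_h, with W_h = N_h/N and N = 6650:
  stratum North: (1550/6650)²·(1 − 260/1550)·1.5²/260 = 0.00039128
  stratum South: (950/6650)²·(1 − 221/950)·5.9²/221 = 0.00246672
  stratum East: (1400/6650)²·(1 − 137/1400)·15.7²/137 = 0.0719394
  stratum West: (2750/6650)²·(1 − 360/2750)·9.7²/360 = 0.0388444
V̂(x̄_st) = 0.113642

V̂(x̄_st) ≈ 0.114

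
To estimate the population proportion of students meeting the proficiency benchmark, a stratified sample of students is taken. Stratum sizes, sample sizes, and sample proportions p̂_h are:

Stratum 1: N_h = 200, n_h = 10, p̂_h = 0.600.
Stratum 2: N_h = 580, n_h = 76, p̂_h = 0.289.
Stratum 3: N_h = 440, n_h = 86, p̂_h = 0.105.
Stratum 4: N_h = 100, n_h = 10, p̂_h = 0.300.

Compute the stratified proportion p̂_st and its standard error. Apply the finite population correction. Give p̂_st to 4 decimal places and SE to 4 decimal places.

p̂_st ≈ 0.2756, SE ≈ 0.0355

N = 1320; stratum weights W_h = N_h/N.
p̂_st = Σ W_h p̂_h = (200·0.600 + 580·0.289 + 440·0.105 + 100·0.300)/1320 = 0.27562
V̂(p̂_st) = Σ W_h² (1 − n_h/N_h) p̂_h(1−p̂_h)/(n_h−1):
  stratum 1: (200/1320)²·(1 − 10/200)·0.600·0.400/9 = 0.000581573
  stratum 2: (580/1320)²·(1 − 76/580)·0.289·0.711/75 = 0.000459639
  stratum 3: (440/1320)²·(1 − 86/440)·0.105·0.895/85 = 9.88329e-05
  stratum 4: (100/1320)²·(1 − 10/100)·0.300·0.700/9 = 0.000120523
V̂(p̂_st) = 0.00126057; SE = √V̂ = 0.0355045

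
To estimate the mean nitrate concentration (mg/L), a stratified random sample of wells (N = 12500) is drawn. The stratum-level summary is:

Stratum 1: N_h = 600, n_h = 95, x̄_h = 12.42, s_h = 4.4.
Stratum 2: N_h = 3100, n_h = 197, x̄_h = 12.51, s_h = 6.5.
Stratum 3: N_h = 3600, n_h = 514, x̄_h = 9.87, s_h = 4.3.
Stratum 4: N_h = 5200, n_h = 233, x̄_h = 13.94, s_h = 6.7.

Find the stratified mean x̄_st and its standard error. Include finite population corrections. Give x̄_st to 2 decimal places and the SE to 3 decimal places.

x̄_st ≈ 12.34, SE ≈ 0.217

x̄_st = Σ W_h x̄_h = (600·12.42 + 3100·12.51 + 3600·9.87 + 5200·13.94)/12500 = 12.34024
V̂(x̄_st) = Σ W_h² (1 − n_h/N_h) s_h²/n_h, with W_h = N_h/N and N = 12500:
  stratum 1: (600/12500)²·(1 − 95/600)·4.4²/95 = 0.000395189
  stratum 2: (3100/12500)²·(1 − 197/3100)·6.5²/197 = 0.0123523
  stratum 3: (3600/12500)²·(1 − 514/3600)·4.3²/514 = 0.00255772
  stratum 4: (5200/12500)²·(1 − 233/5200)·6.7²/233 = 0.0318472
V̂(x̄_st) = 0.0471524
SE(x̄_st) = √0.0471524 = 0.217146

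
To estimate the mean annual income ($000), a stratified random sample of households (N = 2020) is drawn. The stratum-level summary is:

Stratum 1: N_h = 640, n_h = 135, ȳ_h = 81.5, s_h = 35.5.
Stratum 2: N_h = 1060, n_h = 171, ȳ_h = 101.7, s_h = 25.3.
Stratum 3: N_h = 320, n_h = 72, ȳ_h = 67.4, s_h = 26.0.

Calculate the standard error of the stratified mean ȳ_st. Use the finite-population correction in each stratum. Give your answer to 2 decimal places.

V̂(ȳ_st) = Σ W_h² (1 − n_h/N_h) s_h²/n_h, with W_h = N_h/N and N = 2020:
  stratum 1: (640/2020)²·(1 − 135/640)·35.5²/135 = 0.739421
  stratum 2: (1060/2020)²·(1 − 171/1060)·25.3²/171 = 0.86447
  stratum 3: (320/2020)²·(1 − 72/320)·26.0²/72 = 0.182605
V̂(ȳ_st) = 1.7865
SE(ȳ_st) = √1.7865 = 1.3366

SE(ȳ_st) ≈ 1.34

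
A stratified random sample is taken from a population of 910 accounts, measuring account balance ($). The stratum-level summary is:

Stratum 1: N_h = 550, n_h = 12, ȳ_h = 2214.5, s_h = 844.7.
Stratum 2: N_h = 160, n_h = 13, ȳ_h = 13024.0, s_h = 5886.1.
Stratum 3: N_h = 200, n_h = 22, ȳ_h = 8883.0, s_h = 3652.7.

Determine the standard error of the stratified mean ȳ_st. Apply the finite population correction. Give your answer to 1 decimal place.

V̂(ȳ_st) = Σ W_h² (1 − n_h/N_h) s_h²/n_h, with W_h = N_h/N and N = 910:
  stratum 1: (550/910)²·(1 − 12/550)·844.7²/12 = 21246.4
  stratum 2: (160/910)²·(1 − 13/160)·5886.1²/13 = 75694.9
  stratum 3: (200/910)²·(1 − 22/200)·3652.7²/22 = 26071.9
V̂(ȳ_st) = 123013
SE(ȳ_st) = √123013 = 350.732

SE(ȳ_st) ≈ 350.7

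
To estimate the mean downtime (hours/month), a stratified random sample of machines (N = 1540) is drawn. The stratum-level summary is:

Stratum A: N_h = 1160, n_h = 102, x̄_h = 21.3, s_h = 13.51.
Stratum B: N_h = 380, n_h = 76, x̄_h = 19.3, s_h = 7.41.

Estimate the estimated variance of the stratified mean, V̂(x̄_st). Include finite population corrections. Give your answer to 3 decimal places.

V̂(x̄_st) ≈ 0.961

V̂(x̄_st) = Σ W_h² (1 − n_h/N_h) s_h²/n_h, with W_h = N_h/N and N = 1540:
  stratum A: (1160/1540)²·(1 − 102/1160)·13.51²/102 = 0.926004
  stratum B: (380/1540)²·(1 − 76/380)·7.41²/76 = 0.0351916
V̂(x̄_st) = 0.961195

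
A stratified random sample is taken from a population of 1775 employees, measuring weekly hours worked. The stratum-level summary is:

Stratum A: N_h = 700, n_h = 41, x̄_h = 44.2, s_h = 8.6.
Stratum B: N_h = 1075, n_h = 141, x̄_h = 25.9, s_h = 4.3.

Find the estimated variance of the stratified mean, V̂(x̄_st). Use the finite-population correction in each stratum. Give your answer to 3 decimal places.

V̂(x̄_st) = Σ W_h² (1 − n_h/N_h) s_h²/n_h, with W_h = N_h/N and N = 1775:
  stratum A: (700/1775)²·(1 − 41/700)·8.6²/41 = 0.264119
  stratum B: (1075/1775)²·(1 − 141/1075)·4.3²/141 = 0.0417904
V̂(x̄_st) = 0.305909

V̂(x̄_st) ≈ 0.306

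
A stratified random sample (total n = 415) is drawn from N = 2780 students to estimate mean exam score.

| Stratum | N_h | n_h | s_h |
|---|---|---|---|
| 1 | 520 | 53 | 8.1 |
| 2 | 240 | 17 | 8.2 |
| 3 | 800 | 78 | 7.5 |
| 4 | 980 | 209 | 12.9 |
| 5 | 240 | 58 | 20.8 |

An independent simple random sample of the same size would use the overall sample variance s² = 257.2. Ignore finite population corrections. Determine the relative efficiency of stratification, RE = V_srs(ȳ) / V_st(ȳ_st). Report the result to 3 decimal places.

RE ≈ 2.159

V̂(ȳ_st) = Σ W_h² s_h²/n_h, with W_h = N_h/N and N = 2780:
  stratum 1: (520/2780)²·8.1²/53 = 0.0433123
  stratum 2: (240/2780)²·8.2²/17 = 0.0294789
  stratum 3: (800/2780)²·7.5²/78 = 0.0597198
  stratum 4: (980/2780)²·12.9²/209 = 0.0989454
  stratum 5: (240/2780)²·20.8²/58 = 0.0555945
V_st = 0.287051
V_srs = s²/n = 257.2/415 = 0.619759
Relative efficiency = V_srs / V_st = 0.619759/0.287051 = 2.1591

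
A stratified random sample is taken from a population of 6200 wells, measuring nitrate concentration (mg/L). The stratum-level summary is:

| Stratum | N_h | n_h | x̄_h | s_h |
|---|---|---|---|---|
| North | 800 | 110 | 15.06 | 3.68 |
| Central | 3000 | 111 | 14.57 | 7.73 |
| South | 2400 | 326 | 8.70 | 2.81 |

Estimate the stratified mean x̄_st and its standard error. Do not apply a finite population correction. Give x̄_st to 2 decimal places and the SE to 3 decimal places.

x̄_st = Σ W_h x̄_h = (800·15.06 + 3000·14.57 + 2400·8.70)/6200 = 12.36097
V̂(x̄_st) = Σ W_h² s_h²/n_h, with W_h = N_h/N and N = 6200:
  stratum North: (800/6200)²·3.68²/110 = 0.00204974
  stratum Central: (3000/6200)²·7.73²/111 = 0.126036
  stratum South: (2400/6200)²·2.81²/326 = 0.00362939
V̂(x̄_st) = 0.131715
SE(x̄_st) = √0.131715 = 0.362926

x̄_st ≈ 12.36, SE ≈ 0.363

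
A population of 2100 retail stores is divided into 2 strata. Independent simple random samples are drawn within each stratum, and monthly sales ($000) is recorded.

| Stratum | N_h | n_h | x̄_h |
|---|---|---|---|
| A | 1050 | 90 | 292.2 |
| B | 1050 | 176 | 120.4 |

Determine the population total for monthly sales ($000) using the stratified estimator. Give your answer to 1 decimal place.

τ̂_st = Σ N_h x̄_h = 1050·292.2 + 1050·120.4 = 433230.0

τ̂_st ≈ 433230.0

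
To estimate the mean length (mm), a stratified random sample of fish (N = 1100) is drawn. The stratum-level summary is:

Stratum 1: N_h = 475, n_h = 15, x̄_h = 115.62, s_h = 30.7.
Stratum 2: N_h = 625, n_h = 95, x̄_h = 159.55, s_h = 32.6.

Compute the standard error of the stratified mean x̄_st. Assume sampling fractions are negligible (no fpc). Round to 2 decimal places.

V̂(x̄_st) = Σ W_h² s_h²/n_h, with W_h = N_h/N and N = 1100:
  stratum 1: (475/1100)²·30.7²/15 = 11.7162
  stratum 2: (625/1100)²·32.6²/95 = 3.61149
V̂(x̄_st) = 15.3277
SE(x̄_st) = √15.3277 = 3.91506

SE(x̄_st) ≈ 3.92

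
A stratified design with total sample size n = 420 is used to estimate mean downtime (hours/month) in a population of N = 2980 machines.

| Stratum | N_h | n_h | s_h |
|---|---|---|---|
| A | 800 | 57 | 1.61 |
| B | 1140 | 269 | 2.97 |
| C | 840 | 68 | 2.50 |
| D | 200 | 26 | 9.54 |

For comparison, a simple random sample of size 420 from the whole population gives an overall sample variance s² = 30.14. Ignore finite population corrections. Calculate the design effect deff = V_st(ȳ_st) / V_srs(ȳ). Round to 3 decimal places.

V̂(ȳ_st) = Σ W_h² s_h²/n_h, with W_h = N_h/N and N = 2980:
  stratum A: (800/2980)²·1.61²/57 = 0.00327736
  stratum B: (1140/2980)²·2.97²/269 = 0.00479886
  stratum C: (840/2980)²·2.50²/68 = 0.00730293
  stratum D: (200/2980)²·9.54²/26 = 0.0157671
V_st = 0.0311462
V_srs = s²/n = 30.14/420 = 0.0717619
deff = V_st / V_srs = 0.0311462/0.0717619 = 0.4340

deff ≈ 0.434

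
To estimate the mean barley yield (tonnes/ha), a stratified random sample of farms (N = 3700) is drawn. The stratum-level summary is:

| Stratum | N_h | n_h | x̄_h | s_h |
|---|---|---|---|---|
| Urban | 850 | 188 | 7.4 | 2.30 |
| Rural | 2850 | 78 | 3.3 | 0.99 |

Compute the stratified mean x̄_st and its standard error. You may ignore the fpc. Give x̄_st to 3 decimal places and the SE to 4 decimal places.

x̄_st ≈ 4.242, SE ≈ 0.0946

x̄_st = Σ W_h x̄_h = (850·7.4 + 2850·3.3)/3700 = 4.24189
V̂(x̄_st) = Σ W_h² s_h²/n_h, with W_h = N_h/N and N = 3700:
  stratum Urban: (850/3700)²·2.30²/188 = 0.00148502
  stratum Rural: (2850/3700)²·0.99²/78 = 0.00745525
V̂(x̄_st) = 0.00894027
SE(x̄_st) = √0.00894027 = 0.094553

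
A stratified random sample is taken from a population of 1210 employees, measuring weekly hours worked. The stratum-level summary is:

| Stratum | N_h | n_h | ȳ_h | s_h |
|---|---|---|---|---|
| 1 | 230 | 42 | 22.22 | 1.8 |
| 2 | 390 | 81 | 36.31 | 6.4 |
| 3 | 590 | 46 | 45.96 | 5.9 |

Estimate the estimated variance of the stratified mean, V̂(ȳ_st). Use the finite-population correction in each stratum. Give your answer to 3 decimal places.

V̂(ȳ_st) ≈ 0.210

V̂(ȳ_st) = Σ W_h² (1 − n_h/N_h) s_h²/n_h, with W_h = N_h/N and N = 1210:
  stratum 1: (230/1210)²·(1 − 42/230)·1.8²/42 = 0.0022783
  stratum 2: (390/1210)²·(1 − 81/390)·6.4²/81 = 0.0416224
  stratum 3: (590/1210)²·(1 − 46/590)·5.9²/46 = 0.165892
V̂(ȳ_st) = 0.209793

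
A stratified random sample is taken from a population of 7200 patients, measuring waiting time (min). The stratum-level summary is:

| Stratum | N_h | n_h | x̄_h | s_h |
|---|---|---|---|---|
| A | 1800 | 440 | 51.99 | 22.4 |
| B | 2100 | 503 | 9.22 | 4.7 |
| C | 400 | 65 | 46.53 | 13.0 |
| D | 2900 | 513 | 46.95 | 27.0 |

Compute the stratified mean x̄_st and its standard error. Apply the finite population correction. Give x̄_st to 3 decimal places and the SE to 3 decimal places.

x̄_st = Σ W_h x̄_h = (1800·51.99 + 2100·9.22 + 400·46.53 + 2900·46.95)/7200 = 37.18208
V̂(x̄_st) = Σ W_h² (1 − n_h/N_h) s_h²/n_h, with W_h = N_h/N and N = 7200:
  stratum A: (1800/7200)²·(1 − 440/1800)·22.4²/440 = 0.0538505
  stratum B: (2100/7200)²·(1 − 503/2100)·4.7²/503 = 0.0028411
  stratum C: (400/7200)²·(1 − 65/400)·13.0²/65 = 0.00672068
  stratum D: (2900/7200)²·(1 − 513/2900)·27.0²/513 = 0.189756
V̂(x̄_st) = 0.253168
SE(x̄_st) = √0.253168 = 0.503158

x̄_st ≈ 37.182, SE ≈ 0.503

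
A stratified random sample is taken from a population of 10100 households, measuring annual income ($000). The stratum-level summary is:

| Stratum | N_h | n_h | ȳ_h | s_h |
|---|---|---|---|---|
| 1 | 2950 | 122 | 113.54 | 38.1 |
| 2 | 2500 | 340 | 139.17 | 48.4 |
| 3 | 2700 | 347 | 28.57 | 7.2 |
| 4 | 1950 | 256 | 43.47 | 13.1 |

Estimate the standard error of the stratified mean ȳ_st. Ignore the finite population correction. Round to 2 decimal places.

SE(ȳ_st) ≈ 1.21

V̂(ȳ_st) = Σ W_h² s_h²/n_h, with W_h = N_h/N and N = 10100:
  stratum 1: (2950/10100)²·38.1²/122 = 1.01506
  stratum 2: (2500/10100)²·48.4²/340 = 0.422133
  stratum 3: (2700/10100)²·7.2²/347 = 0.0106763
  stratum 4: (1950/10100)²·13.1²/256 = 0.0249879
V̂(ȳ_st) = 1.47286
SE(ȳ_st) = √1.47286 = 1.21361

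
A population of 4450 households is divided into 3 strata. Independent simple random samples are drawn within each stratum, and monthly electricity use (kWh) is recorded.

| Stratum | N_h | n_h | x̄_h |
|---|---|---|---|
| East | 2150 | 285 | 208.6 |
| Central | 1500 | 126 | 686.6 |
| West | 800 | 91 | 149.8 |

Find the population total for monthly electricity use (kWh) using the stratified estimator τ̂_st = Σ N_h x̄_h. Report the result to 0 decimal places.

τ̂_st ≈ 1598230

τ̂_st = Σ N_h x̄_h = 2150·208.6 + 1500·686.6 + 800·149.8 = 1598230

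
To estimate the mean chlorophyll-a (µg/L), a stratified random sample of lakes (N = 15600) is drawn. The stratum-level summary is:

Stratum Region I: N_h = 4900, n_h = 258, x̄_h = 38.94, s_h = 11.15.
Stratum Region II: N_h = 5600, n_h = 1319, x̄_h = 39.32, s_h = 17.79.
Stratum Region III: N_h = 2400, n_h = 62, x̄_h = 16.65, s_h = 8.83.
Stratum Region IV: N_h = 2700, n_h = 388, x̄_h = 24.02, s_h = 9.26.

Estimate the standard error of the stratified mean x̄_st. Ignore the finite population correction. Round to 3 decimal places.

SE(x̄_st) ≈ 0.339

V̂(x̄_st) = Σ W_h² s_h²/n_h, with W_h = N_h/N and N = 15600:
  stratum Region I: (4900/15600)²·11.15²/258 = 0.0475415
  stratum Region II: (5600/15600)²·17.79²/1319 = 0.0309196
  stratum Region III: (2400/15600)²·8.83²/62 = 0.0297648
  stratum Region IV: (2700/15600)²·9.26²/388 = 0.00662016
V̂(x̄_st) = 0.114846
SE(x̄_st) = √0.114846 = 0.338889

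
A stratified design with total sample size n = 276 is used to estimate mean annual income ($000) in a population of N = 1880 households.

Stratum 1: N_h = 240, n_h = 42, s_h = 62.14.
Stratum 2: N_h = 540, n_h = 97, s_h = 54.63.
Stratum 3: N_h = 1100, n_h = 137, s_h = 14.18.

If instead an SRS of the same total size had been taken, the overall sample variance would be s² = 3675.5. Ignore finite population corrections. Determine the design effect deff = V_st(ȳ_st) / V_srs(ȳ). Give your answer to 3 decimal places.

V̂(ȳ_st) = Σ W_h² s_h²/n_h, with W_h = N_h/N and N = 1880:
  stratum 1: (240/1880)²·62.14²/42 = 1.4983
  stratum 2: (540/1880)²·54.63²/97 = 2.53841
  stratum 3: (1100/1880)²·14.18²/137 = 0.50246
V_st = 4.53918
V_srs = s²/n = 3675.5/276 = 13.317
deff = V_st / V_srs = 4.53918/13.317 = 0.3409

deff ≈ 0.341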